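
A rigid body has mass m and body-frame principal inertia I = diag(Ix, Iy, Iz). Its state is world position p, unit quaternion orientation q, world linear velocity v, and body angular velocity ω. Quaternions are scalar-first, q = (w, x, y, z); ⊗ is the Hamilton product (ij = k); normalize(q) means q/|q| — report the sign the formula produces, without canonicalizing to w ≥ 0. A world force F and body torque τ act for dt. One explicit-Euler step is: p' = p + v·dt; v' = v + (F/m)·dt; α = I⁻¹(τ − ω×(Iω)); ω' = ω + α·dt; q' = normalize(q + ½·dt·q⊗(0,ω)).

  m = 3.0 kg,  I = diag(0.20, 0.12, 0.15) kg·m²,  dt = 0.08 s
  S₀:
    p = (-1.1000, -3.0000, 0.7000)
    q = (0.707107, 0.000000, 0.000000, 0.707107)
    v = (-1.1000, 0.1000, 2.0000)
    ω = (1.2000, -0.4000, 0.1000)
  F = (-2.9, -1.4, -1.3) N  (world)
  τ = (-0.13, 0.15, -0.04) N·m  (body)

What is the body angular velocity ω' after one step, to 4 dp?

precession coupling ω×(Iω) = (-0.0012, 0.0060, 0.0384)
(τ − ω×Iω)/I = (-0.6440, 1.2000, -0.5227)
new body rate ω' = (1.1485, -0.3040, 0.0582)

ω' = (1.1485, -0.3040, 0.0582)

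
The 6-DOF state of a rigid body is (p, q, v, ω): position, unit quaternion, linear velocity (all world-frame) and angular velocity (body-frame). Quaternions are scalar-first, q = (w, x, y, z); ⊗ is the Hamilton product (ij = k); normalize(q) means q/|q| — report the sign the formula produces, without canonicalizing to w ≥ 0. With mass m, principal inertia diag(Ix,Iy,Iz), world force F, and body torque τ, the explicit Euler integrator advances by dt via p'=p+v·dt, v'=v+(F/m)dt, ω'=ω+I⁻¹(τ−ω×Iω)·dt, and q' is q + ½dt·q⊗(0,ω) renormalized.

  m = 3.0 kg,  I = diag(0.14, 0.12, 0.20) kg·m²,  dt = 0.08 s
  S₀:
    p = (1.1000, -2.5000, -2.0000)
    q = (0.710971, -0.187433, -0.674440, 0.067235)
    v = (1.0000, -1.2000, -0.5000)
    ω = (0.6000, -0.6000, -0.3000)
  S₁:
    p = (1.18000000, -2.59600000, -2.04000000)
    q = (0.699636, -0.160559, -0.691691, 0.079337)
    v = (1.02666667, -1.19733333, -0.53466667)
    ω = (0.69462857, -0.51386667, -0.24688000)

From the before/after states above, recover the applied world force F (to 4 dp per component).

F = (1.0000, 0.1000, -1.3000)

v₁ − v₀ = (0.02666667, 0.00266667, -0.03466667)
F = m·Δv/dt = (1.0000, 0.1000, -1.3000)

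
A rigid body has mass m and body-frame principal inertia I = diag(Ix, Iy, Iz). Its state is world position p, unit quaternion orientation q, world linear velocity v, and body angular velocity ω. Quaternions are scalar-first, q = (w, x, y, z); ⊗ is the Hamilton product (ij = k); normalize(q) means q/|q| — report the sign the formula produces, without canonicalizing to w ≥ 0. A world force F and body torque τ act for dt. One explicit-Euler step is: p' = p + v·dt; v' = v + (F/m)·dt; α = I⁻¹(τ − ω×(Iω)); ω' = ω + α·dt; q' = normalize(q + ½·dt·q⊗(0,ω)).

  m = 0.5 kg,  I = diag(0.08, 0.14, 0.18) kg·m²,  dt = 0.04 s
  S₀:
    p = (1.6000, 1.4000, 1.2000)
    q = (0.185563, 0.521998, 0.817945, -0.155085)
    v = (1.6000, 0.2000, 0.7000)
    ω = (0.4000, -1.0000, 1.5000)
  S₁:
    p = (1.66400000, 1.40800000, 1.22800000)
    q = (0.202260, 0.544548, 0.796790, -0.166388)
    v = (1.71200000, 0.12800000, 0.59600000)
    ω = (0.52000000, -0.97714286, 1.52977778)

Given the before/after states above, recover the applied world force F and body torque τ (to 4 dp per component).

F = (1.4000, -0.9000, -1.3000)
τ = (0.1800, 0.0200, 0.1100)

velocity change Δv = (0.11200000, -0.07200000, -0.10400000)
applied force F = (1.4000, -0.9000, -1.3000)
rate change Δω = (0.12000000, 0.02285714, 0.02977778)
I·α + gyro = (0.1800, 0.0200, 0.1100)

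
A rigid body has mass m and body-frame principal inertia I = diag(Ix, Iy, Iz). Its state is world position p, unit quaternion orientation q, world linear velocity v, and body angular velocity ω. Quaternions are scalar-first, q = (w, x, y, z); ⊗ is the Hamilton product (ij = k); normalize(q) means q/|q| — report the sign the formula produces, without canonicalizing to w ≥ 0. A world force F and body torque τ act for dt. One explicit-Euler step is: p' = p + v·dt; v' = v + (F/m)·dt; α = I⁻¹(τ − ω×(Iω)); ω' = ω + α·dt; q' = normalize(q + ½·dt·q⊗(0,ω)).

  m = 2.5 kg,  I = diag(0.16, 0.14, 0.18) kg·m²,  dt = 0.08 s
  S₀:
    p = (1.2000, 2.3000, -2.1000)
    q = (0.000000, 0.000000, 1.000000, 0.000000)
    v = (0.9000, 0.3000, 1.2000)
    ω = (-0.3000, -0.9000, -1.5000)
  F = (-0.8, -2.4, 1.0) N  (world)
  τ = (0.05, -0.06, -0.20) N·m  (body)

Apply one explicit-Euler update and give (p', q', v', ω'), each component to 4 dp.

precession coupling ω×(Iω) = (0.0540, -0.0090, -0.0054)
(τ − ω×Iω)/I = (-0.0250, -0.3643, -1.0811)
ω' = ω + α·dt = (-0.3020, -0.9291, -1.5865)
2q̇ = q⊗(0,ω) = (0.9000000, -1.5000000, 0.0000000, 0.3000000)
q + ½dt·q⊗(0,ω), renormalized = (0.0359, -0.0598, 0.9975, 0.0120)
linear accel F/m = (-0.3200, -0.9600, 0.4000)
new position p' = (1.2720, 2.3240, -2.0040)
new velocity v' = (0.8744, 0.2232, 1.2320)

p' = (1.2720, 2.3240, -2.0040)
q' = (0.0359, -0.0598, 0.9975, 0.0120)
v' = (0.8744, 0.2232, 1.2320)
ω' = (-0.3020, -0.9291, -1.5865)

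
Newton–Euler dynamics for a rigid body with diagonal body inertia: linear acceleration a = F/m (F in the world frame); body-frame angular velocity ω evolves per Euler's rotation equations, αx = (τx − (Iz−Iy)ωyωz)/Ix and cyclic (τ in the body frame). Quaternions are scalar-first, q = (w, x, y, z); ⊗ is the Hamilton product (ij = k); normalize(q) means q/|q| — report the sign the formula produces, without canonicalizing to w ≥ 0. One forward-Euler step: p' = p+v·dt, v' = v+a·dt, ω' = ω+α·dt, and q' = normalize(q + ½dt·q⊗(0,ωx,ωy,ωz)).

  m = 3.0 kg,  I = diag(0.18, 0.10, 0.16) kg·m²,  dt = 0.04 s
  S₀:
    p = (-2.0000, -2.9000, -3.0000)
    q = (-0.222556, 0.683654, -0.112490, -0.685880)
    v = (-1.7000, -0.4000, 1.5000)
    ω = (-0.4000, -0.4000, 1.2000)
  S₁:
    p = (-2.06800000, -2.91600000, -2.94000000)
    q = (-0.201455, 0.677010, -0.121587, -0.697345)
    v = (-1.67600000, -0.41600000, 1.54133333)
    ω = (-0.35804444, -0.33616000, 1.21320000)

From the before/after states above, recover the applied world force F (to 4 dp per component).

F = (1.8000, -1.2000, 3.1000)

v₁ − v₀ = (0.02400000, -0.01600000, 0.04133333)
F = m·Δv/dt = (1.8000, -1.2000, 3.1000)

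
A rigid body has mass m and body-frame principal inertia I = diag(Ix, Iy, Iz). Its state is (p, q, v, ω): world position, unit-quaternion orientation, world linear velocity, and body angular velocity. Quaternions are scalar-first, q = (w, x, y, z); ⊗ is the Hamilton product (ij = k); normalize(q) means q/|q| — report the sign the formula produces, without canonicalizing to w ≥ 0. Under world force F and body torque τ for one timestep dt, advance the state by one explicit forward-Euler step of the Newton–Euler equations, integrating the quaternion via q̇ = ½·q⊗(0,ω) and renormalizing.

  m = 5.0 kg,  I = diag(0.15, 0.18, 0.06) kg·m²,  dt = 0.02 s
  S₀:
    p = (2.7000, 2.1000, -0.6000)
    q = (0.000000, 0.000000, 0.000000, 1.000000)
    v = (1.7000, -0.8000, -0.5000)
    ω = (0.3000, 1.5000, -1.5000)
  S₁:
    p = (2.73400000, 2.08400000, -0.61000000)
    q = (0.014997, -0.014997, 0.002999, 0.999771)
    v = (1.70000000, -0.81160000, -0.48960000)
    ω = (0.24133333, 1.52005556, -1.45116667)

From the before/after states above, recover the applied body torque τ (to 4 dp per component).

τ = (-0.1700, 0.1400, 0.1600)

Δω = ω₁−ω₀ = (-0.05866667, 0.02005556, 0.04883333)
gyro term ω₀×Iω₀ = (0.2700, -0.0405, 0.0135)
I·α + gyro = (-0.1700, 0.1400, 0.1600)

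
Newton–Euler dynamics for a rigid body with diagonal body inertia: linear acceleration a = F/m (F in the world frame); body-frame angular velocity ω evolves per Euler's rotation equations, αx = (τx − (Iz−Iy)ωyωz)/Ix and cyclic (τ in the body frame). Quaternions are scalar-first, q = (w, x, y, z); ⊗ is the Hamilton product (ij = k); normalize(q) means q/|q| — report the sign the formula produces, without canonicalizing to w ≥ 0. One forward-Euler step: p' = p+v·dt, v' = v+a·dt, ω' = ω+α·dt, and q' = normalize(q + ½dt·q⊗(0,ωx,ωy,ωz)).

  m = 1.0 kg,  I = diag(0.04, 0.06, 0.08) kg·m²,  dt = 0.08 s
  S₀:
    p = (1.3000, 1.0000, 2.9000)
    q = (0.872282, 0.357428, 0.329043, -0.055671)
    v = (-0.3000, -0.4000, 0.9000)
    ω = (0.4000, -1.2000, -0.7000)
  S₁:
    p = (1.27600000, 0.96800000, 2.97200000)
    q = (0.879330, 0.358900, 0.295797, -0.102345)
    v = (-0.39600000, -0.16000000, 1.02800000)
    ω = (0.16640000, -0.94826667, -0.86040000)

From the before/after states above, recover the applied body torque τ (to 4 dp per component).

Δω = ω₁−ω₀ = (-0.23360000, 0.25173333, -0.16040000)
applied torque τ = (-0.1000, 0.2000, -0.1700)

τ = (-0.1000, 0.2000, -0.1700)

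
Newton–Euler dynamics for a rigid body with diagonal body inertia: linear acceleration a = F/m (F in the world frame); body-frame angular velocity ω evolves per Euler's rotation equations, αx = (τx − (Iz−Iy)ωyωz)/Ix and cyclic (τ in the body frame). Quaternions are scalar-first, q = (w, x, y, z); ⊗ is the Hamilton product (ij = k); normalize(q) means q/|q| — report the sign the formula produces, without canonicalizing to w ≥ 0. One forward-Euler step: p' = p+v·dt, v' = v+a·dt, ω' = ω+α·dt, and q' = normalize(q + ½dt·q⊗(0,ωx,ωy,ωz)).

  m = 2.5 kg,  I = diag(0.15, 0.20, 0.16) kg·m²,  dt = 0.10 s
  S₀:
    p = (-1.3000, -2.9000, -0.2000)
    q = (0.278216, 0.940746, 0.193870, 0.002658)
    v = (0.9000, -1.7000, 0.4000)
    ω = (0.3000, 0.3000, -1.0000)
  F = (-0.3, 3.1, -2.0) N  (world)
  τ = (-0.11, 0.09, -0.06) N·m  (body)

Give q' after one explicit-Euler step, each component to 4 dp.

q' = (0.2609, 0.9338, 0.2448, 0.0000)

2q̇ = q⊗(0,ω) = (-0.3377268, -0.1112026, 1.0250082, -0.0541532)
updated quaternion q' = (0.2609, 0.9338, 0.2448, 0.0000)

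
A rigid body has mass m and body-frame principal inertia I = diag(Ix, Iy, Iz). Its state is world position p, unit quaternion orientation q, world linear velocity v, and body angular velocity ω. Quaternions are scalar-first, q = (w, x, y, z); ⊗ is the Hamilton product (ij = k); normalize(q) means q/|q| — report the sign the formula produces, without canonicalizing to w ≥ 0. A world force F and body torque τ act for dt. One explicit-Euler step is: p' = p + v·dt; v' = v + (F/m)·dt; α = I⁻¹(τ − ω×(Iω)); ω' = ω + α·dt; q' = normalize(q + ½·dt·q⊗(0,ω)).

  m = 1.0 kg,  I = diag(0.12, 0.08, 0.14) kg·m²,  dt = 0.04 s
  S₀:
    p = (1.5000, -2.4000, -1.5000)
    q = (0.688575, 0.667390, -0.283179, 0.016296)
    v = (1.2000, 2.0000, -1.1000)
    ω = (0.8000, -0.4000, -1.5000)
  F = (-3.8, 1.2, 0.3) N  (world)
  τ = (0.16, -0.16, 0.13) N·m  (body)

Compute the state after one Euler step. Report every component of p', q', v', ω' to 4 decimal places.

linear accel F/m = (-3.8000, 1.2000, 0.3000)
p + v·dt = (1.5480, -2.3200, -1.5440)
v + (F/m)dt = (1.0480, 2.0480, -1.0880)
gyro term ω×Iω = (0.0360, 0.0240, 0.0128)
α = I⁻¹(τ − ω×Iω) = (1.0333, -2.3000, 0.8371)
new body rate ω' = (0.8413, -0.4920, -1.4665)
q⊗(0,ω) = (-0.6227396, 0.9821469, 0.7386918, -1.0732753)
updated quaternion q' = (0.6757, 0.6866, -0.2682, -0.0052)

p' = (1.5480, -2.3200, -1.5440)
q' = (0.6757, 0.6866, -0.2682, -0.0052)
v' = (1.0480, 2.0480, -1.0880)
ω' = (0.8413, -0.4920, -1.4665)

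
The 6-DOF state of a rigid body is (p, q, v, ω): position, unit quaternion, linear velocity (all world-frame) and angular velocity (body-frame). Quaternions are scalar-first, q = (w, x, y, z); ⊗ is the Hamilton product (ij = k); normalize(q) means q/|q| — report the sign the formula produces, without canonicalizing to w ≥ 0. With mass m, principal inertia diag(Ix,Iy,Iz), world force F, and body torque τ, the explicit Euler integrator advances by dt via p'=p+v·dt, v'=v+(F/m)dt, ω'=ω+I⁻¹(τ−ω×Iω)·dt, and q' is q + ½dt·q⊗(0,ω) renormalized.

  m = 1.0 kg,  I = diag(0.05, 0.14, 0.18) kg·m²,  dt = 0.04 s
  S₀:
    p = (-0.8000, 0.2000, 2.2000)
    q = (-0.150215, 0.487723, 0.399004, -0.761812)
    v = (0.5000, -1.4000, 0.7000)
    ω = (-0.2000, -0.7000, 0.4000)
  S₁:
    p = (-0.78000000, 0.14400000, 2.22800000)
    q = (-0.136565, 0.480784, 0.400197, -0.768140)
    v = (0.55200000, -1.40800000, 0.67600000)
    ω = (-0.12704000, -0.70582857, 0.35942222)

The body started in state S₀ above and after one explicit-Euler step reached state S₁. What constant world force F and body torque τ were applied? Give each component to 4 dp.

velocity change Δv = (0.05200000, -0.00800000, -0.02400000)
applied force F = (1.3000, -0.2000, -0.6000)
rate change Δω = (0.07296000, -0.00582857, -0.04057778)
τ = I·(Δω/dt) + ω₀×(Iω₀) = (0.0800, -0.0100, -0.1700)

F = (1.3000, -0.2000, -0.6000)
τ = (0.0800, -0.0100, -0.1700)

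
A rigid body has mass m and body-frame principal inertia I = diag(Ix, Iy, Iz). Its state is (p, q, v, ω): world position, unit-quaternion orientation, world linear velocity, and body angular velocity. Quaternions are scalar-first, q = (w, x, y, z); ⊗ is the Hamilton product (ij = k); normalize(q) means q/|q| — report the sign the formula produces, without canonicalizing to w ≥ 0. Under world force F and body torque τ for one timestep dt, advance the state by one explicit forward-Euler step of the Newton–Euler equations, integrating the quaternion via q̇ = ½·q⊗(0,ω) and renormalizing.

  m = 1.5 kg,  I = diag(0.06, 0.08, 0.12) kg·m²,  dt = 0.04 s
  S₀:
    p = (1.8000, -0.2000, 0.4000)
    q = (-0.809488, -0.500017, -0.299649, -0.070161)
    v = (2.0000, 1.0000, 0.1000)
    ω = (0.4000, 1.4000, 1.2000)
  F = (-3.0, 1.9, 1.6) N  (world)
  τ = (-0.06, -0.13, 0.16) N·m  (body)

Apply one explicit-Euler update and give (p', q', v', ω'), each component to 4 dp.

a = F/m = (-2.0000, 1.2667, 1.0667)
p' = p + v·dt = (1.8800, -0.1600, 0.4040)
new velocity v' = (1.9200, 1.0507, 0.1427)
ω×(Iω) gyroscopic = (0.0672, -0.0288, 0.0112)
α = I⁻¹(τ − ω×Iω) = (-2.1200, -1.2650, 1.2400)
ω' = ω + α·dt = (0.3152, 1.3494, 1.2496)
Hamilton product q⊗(0,ω) = (0.7037086, -0.5851486, -0.5613272, -1.5515498)
q' = normalize(q + ½dt·q⊗(0,ω)) = (-0.7948, -0.5114, -0.3107, -0.1011)

p' = (1.8800, -0.1600, 0.4040)
q' = (-0.7948, -0.5114, -0.3107, -0.1011)
v' = (1.9200, 1.0507, 0.1427)
ω' = (0.3152, 1.3494, 1.2496)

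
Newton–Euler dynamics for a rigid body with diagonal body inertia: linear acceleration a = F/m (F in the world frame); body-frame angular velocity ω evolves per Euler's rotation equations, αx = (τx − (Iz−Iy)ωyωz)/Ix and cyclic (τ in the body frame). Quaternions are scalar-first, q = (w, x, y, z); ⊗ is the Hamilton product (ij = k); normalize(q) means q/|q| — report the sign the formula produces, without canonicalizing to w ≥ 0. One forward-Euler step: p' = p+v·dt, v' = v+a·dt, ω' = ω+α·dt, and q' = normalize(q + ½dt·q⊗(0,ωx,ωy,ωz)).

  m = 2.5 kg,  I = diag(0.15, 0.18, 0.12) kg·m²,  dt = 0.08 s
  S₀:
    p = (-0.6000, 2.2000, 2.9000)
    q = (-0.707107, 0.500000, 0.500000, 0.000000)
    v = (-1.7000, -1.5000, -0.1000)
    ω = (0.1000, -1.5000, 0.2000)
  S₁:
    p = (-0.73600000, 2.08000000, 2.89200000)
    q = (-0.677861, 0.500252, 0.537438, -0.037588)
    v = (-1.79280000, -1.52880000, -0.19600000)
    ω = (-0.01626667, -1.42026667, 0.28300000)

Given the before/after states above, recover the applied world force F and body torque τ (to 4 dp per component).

Δω = ω₁−ω₀ = (-0.11626667, 0.07973333, 0.08300000)
gyro term ω₀×Iω₀ = (0.0180, 0.0006, -0.0045)
τ = I·(Δω/dt) + ω₀×(Iω₀) = (-0.2000, 0.1800, 0.1200)
velocity change Δv = (-0.09280000, -0.02880000, -0.09600000)
F = m·Δv/dt = (-2.9000, -0.9000, -3.0000)

F = (-2.9000, -0.9000, -3.0000)
τ = (-0.2000, 0.1800, 0.1200)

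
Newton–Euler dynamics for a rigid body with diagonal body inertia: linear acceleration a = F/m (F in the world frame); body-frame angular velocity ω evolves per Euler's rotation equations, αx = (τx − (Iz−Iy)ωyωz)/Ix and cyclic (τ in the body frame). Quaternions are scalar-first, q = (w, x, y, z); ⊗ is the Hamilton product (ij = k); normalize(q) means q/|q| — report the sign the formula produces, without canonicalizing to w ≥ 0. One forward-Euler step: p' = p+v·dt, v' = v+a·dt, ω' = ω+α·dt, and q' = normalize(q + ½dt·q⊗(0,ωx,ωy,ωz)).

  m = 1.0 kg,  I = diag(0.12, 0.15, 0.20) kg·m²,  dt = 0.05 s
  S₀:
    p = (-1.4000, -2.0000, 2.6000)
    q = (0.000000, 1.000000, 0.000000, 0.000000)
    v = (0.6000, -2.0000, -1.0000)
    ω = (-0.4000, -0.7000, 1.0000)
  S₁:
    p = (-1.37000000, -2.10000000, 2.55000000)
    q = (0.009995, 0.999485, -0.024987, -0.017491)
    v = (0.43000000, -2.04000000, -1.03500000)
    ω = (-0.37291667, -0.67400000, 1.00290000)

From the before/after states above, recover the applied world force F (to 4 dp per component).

velocity change Δv = (-0.17000000, -0.04000000, -0.03500000)
F = m·Δv/dt = (-3.4000, -0.8000, -0.7000)

F = (-3.4000, -0.8000, -0.7000)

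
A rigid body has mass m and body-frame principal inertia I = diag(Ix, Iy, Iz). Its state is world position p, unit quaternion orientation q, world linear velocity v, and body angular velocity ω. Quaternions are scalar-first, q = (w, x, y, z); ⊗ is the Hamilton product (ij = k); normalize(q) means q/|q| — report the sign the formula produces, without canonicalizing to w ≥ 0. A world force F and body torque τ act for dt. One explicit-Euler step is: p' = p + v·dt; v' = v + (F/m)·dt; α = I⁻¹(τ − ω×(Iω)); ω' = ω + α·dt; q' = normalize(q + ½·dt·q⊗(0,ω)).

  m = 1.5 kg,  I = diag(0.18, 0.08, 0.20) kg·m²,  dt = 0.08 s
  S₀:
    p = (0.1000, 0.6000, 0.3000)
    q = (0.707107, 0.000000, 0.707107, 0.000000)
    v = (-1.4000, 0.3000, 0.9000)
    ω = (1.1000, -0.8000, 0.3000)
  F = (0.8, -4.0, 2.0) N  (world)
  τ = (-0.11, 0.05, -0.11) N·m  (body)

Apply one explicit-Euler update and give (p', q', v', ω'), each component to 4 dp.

p' = (-0.0120, 0.6240, 0.3720)
q' = (0.7286, 0.0395, 0.6834, -0.0226)
v' = (-1.3573, 0.0867, 1.0067)
ω' = (1.0639, -0.7434, 0.2208)

a = F/m = (0.5333, -2.6667, 1.3333)
p' = p + v·dt = (-0.0120, 0.6240, 0.3720)
v + (F/m)dt = (-1.3573, 0.0867, 1.0067)
gyro term ω×Iω = (-0.0288, -0.0066, 0.0880)
α = I⁻¹(τ − ω×Iω) = (-0.4511, 0.7075, -0.9900)
ω' = ω + α·dt = (1.0639, -0.7434, 0.2208)
2q̇ = q⊗(0,ω) = (0.5656856, 0.9899498, -0.5656856, -0.5656856)
q' = normalize(q + ½dt·q⊗(0,ω)) = (0.7286, 0.0395, 0.6834, -0.0226)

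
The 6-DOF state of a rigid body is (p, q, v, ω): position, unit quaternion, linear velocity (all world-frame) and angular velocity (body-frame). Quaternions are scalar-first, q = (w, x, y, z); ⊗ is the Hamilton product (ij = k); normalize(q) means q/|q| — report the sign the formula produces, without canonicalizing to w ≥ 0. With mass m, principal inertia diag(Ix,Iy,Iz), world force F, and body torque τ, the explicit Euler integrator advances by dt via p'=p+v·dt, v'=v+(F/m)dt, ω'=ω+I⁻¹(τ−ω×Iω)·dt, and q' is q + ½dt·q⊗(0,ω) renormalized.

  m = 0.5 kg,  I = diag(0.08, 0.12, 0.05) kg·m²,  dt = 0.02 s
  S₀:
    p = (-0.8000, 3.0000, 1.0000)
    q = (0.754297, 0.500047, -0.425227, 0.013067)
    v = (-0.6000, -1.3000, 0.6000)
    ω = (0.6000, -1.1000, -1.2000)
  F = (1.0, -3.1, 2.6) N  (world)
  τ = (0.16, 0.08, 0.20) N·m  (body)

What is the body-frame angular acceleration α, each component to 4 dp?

α = (3.1550, 0.8467, 4.5280)

ω×(Iω) gyroscopic = (-0.0924, -0.0216, -0.0264)
α = I⁻¹(τ − ω×Iω) = (3.1550, 0.8467, 4.5280)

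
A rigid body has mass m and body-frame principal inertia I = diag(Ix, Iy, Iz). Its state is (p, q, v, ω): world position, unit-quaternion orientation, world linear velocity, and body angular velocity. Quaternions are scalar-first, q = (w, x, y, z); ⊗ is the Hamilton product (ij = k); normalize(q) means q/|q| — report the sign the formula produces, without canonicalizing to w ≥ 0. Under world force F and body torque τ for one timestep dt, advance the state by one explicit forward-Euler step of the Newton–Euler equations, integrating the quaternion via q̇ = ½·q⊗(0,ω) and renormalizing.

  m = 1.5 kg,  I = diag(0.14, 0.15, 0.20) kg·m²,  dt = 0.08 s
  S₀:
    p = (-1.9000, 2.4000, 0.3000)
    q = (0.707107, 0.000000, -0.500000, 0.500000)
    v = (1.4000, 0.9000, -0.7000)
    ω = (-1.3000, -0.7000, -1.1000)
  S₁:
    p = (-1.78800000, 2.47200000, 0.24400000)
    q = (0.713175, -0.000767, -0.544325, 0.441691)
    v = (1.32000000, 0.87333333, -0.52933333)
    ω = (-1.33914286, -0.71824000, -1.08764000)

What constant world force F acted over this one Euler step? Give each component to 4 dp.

velocity change Δv = (-0.08000000, -0.02666667, 0.17066667)
F = m·Δv/dt = (-1.5000, -0.5000, 3.2000)

F = (-1.5000, -0.5000, 3.2000)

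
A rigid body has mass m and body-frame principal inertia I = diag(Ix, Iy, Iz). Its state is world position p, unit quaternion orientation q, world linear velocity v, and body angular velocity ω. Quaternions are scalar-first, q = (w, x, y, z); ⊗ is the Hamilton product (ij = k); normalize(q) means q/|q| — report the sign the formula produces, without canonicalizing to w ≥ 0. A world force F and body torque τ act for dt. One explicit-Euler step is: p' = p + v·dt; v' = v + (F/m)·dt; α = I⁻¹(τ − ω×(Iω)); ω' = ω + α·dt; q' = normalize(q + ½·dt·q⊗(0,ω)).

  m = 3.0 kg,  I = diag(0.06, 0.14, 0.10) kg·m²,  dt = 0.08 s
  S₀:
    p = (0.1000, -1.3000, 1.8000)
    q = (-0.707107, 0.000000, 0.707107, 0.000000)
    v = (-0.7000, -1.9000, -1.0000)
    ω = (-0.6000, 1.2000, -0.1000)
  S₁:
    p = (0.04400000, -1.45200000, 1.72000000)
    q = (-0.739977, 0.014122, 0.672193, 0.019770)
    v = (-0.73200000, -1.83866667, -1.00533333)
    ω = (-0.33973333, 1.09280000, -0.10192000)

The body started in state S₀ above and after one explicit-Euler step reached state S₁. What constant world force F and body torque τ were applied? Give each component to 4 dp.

Δv = v₁−v₀ = (-0.03200000, 0.06133333, -0.00533333)
m·(v₁−v₀)/dt = (-1.2000, 2.3000, -0.2000)
rate change Δω = (0.26026667, -0.10720000, -0.00192000)
gyro term ω₀×Iω₀ = (0.0048, -0.0024, -0.0576)
I·α + gyro = (0.2000, -0.1900, -0.0600)

F = (-1.2000, 2.3000, -0.2000)
τ = (0.2000, -0.1900, -0.0600)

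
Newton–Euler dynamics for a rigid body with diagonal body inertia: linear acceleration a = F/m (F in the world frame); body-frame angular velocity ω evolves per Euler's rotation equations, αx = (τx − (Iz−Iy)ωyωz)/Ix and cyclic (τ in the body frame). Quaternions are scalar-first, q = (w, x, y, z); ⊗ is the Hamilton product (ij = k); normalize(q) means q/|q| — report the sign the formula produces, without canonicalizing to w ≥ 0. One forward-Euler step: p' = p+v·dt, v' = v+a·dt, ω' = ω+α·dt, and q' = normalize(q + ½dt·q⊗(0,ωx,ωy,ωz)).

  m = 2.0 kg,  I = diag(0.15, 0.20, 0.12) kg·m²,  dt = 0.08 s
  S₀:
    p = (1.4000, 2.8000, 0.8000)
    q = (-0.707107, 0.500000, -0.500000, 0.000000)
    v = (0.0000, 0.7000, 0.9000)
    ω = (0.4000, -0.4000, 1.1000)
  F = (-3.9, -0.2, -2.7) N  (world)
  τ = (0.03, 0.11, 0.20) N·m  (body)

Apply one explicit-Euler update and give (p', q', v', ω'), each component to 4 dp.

p' = (1.4000, 2.8560, 0.8720)
q' = (-0.7222, 0.4661, -0.5101, -0.0311)
v' = (-0.1560, 0.6920, 0.7920)
ω' = (0.3972, -0.3613, 1.2387)

ω×(Iω) gyroscopic = (0.0352, 0.0132, -0.0080)
angular accel α = (-0.0347, 0.4840, 1.7333)
ω' = ω + α·dt = (0.3972, -0.3613, 1.2387)
q⊗(0,ω) = (-0.4000000, -0.8328428, -0.2671572, -0.7778177)
q' = normalize(q + ½dt·q⊗(0,ω)) = (-0.7222, 0.4661, -0.5101, -0.0311)
new position p' = (1.4000, 2.8560, 0.8720)
new velocity v' = (-0.1560, 0.6920, 0.7920)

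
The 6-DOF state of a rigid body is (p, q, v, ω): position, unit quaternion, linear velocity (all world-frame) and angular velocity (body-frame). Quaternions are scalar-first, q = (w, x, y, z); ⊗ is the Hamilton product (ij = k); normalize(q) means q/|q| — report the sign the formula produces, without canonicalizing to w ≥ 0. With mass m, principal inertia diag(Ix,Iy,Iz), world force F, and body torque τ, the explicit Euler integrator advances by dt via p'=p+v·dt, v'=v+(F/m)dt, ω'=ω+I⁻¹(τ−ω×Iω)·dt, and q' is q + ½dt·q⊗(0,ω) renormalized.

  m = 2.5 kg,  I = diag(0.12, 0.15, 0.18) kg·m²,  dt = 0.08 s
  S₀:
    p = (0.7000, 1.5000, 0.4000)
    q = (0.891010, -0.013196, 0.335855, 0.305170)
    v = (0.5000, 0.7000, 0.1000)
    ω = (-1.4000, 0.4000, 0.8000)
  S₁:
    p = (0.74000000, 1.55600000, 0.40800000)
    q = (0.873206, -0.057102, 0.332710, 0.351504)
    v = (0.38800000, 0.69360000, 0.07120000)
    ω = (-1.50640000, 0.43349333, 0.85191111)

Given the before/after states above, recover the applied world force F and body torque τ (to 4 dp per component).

F = (-3.5000, -0.2000, -0.9000)
τ = (-0.1500, 0.1300, 0.1000)

v₁ − v₀ = (-0.11200000, -0.00640000, -0.02880000)
F = m·Δv/dt = (-3.5000, -0.2000, -0.9000)
ω₁ − ω₀ = (-0.10640000, 0.03349333, 0.05191111)
τ = I·(Δω/dt) + ω₀×(Iω₀) = (-0.1500, 0.1300, 0.1000)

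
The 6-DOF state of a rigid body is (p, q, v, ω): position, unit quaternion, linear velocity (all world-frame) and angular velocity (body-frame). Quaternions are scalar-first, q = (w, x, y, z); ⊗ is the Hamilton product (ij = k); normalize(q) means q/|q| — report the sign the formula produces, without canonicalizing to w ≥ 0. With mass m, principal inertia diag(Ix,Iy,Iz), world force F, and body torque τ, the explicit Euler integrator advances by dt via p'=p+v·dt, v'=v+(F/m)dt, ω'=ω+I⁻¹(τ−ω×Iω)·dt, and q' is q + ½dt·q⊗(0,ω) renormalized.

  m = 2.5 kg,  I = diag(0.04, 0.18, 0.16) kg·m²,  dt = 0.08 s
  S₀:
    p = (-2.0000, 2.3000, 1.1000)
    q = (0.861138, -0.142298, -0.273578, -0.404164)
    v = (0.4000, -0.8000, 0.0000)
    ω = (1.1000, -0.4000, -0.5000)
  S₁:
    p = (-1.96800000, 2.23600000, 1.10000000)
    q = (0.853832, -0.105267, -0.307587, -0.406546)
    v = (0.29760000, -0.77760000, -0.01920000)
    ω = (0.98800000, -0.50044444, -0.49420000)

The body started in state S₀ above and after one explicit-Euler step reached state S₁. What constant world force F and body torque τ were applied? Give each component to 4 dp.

v₁ − v₀ = (-0.10240000, 0.02240000, -0.01920000)
applied force F = (-3.2000, 0.7000, -0.6000)
rate change Δω = (-0.11200000, -0.10044444, 0.00580000)
ω₀×(Iω₀) = (-0.0040, 0.0660, -0.0616)
applied torque τ = (-0.0600, -0.1600, -0.0500)

F = (-3.2000, 0.7000, -0.6000)
τ = (-0.0600, -0.1600, -0.0500)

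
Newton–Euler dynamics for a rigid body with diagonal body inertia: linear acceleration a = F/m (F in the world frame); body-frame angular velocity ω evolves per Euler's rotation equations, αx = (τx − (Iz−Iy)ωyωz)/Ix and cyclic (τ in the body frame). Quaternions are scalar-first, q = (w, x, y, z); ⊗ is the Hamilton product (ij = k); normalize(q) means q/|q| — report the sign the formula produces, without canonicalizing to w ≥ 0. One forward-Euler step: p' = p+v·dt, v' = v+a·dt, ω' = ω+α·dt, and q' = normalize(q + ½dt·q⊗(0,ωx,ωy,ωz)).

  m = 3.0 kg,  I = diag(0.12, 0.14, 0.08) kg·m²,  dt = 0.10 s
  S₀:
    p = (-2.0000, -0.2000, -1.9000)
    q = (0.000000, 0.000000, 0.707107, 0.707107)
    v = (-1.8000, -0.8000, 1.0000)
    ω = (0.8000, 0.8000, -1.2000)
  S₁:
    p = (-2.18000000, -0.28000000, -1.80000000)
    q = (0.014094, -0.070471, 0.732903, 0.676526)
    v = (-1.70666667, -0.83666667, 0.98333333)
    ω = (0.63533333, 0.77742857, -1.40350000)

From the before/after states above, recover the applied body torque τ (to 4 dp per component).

τ = (-0.1400, -0.0700, -0.1500)

rate change Δω = (-0.16466667, -0.02257143, -0.20350000)
gyro term ω₀×Iω₀ = (0.0576, -0.0384, 0.0128)
applied torque τ = (-0.1400, -0.0700, -0.1500)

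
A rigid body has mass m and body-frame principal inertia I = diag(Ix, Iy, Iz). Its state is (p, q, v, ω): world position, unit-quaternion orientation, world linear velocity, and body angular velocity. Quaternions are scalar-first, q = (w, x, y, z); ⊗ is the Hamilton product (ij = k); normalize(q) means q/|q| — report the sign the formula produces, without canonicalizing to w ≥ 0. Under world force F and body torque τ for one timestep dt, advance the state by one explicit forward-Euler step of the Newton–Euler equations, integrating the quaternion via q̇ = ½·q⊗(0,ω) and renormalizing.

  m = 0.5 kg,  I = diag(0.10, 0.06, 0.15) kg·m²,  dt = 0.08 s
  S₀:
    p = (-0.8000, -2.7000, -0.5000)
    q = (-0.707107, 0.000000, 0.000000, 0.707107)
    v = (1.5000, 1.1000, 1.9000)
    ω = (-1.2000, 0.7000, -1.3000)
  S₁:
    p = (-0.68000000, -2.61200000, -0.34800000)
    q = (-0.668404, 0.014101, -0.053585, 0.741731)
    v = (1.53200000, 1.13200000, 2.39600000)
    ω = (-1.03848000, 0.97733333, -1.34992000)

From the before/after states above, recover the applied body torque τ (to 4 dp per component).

Δω = ω₁−ω₀ = (0.16152000, 0.27733333, -0.04992000)
precession coupling = (-0.0819, -0.0780, 0.0336)
τ = I·(Δω/dt) + ω₀×(Iω₀) = (0.1200, 0.1300, -0.0600)

τ = (0.1200, 0.1300, -0.0600)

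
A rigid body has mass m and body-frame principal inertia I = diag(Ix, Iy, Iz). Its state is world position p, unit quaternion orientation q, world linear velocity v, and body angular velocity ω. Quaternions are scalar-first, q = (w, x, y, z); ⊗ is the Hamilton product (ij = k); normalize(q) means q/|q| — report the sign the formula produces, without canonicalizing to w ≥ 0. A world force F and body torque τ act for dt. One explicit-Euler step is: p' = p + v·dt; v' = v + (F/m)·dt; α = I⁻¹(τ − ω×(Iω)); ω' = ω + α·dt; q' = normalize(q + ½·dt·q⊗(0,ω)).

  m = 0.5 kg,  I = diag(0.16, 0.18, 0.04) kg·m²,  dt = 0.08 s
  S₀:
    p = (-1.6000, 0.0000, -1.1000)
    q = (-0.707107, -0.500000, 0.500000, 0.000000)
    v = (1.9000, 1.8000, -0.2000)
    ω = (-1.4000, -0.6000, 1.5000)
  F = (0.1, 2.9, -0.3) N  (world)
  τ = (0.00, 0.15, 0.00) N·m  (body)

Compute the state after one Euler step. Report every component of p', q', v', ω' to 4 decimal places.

p' = (-1.4480, 0.1440, -1.1160)
q' = (-0.7205, -0.4288, 0.5450, -0.0024)
v' = (1.9160, 2.2640, -0.2480)
ω' = (-1.4630, -0.4213, 1.4664)

a = (0.2000, 5.8000, -0.6000)
new position p' = (-1.4480, 0.1440, -1.1160)
new velocity v' = (1.9160, 2.2640, -0.2480)
(τ − ω×Iω)/I = (-0.7875, 2.2333, -0.4200)
ω' = ω + α·dt = (-1.4630, -0.4213, 1.4664)
2q̇ = q⊗(0,ω) = (-0.4000000, 1.7399498, 1.1742642, -0.0606605)
q' = normalize(q + ½dt·q⊗(0,ω)) = (-0.7205, -0.4288, 0.5450, -0.0024)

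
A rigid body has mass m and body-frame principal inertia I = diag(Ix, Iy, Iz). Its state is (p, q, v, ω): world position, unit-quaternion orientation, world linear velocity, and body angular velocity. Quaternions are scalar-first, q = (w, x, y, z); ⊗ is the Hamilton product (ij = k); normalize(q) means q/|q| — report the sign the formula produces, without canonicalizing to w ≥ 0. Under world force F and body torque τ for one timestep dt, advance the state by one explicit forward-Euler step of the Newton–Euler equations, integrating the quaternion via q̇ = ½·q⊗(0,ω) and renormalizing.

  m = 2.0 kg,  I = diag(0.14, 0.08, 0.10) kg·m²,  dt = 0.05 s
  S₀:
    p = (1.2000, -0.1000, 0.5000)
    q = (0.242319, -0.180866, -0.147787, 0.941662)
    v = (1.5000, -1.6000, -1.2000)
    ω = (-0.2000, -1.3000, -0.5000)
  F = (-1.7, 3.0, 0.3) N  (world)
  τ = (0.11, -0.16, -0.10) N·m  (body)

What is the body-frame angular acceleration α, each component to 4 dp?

α = (0.6929, -2.0500, -0.8440)

gyro term ω×Iω = (0.0130, 0.0040, -0.0156)
angular accel α = (0.6929, -2.0500, -0.8440)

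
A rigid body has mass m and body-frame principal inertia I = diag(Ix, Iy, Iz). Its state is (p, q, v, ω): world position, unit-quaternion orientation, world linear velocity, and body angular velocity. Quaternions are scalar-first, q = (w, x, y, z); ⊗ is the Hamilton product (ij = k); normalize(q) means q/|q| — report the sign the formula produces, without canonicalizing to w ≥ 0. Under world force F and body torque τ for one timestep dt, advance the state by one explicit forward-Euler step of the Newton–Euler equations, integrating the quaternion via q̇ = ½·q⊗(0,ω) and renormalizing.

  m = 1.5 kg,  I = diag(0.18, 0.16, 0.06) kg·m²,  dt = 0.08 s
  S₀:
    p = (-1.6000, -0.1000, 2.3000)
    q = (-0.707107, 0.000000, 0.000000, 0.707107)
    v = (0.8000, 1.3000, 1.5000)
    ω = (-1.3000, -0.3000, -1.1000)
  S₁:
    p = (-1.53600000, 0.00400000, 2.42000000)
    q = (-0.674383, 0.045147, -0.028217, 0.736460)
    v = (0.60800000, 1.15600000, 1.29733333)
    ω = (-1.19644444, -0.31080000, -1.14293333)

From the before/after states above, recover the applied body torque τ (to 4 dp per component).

τ = (0.2000, 0.1500, -0.0400)

ω₁ − ω₀ = (0.10355556, -0.01080000, -0.04293333)
gyro term ω₀×Iω₀ = (-0.0330, 0.1716, -0.0078)
applied torque τ = (0.2000, 0.1500, -0.0400)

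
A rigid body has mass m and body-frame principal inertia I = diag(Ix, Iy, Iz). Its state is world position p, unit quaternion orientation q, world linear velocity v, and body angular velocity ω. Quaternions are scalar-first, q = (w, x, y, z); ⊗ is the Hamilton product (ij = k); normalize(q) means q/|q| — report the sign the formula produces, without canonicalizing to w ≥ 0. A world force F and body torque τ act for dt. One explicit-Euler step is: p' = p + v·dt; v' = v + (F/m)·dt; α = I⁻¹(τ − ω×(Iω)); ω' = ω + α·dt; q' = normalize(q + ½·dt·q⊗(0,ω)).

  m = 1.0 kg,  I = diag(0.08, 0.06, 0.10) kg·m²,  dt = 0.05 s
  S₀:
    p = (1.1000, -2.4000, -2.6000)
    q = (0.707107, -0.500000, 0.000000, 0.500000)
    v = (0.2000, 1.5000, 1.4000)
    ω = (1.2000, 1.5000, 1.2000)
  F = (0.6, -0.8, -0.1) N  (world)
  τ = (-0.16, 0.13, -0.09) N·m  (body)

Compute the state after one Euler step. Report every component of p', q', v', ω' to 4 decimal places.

p' = (1.1100, -2.3250, -2.5300)
q' = (0.7060, -0.4967, 0.0564, 0.5017)
v' = (0.2300, 1.4600, 1.3950)
ω' = (1.0550, 1.6323, 1.1730)

gyro term ω×Iω = (0.0720, -0.0288, -0.0360)
angular accel α = (-2.9000, 2.6467, -0.5400)
ω' = ω + α·dt = (1.0550, 1.6323, 1.1730)
2q̇ = q⊗(0,ω) = (0.0000000, 0.0985284, 2.2606605, 0.0985284)
updated quaternion q' = (0.7060, -0.4967, 0.0564, 0.5017)
linear accel F/m = (0.6000, -0.8000, -0.1000)
p + v·dt = (1.1100, -2.3250, -2.5300)
v' = v + a·dt = (0.2300, 1.4600, 1.3950)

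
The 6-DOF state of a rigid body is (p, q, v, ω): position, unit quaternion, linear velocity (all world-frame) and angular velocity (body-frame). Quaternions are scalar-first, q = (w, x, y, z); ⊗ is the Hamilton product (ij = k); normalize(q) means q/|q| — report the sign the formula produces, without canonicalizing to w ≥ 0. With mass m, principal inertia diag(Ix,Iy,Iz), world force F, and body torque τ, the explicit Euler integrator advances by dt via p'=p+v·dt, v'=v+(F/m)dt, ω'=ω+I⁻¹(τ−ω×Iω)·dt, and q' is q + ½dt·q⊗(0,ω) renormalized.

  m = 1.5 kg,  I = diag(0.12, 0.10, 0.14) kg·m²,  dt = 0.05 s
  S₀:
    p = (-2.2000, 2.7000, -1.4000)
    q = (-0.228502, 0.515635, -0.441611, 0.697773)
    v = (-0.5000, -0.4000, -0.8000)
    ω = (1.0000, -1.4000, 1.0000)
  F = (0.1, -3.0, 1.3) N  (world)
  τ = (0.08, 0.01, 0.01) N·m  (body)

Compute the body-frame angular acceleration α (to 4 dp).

α = (1.1333, 0.3000, -0.1286)

precession coupling ω×(Iω) = (-0.0560, -0.0200, 0.0280)
(τ − ω×Iω)/I = (1.1333, 0.3000, -0.1286)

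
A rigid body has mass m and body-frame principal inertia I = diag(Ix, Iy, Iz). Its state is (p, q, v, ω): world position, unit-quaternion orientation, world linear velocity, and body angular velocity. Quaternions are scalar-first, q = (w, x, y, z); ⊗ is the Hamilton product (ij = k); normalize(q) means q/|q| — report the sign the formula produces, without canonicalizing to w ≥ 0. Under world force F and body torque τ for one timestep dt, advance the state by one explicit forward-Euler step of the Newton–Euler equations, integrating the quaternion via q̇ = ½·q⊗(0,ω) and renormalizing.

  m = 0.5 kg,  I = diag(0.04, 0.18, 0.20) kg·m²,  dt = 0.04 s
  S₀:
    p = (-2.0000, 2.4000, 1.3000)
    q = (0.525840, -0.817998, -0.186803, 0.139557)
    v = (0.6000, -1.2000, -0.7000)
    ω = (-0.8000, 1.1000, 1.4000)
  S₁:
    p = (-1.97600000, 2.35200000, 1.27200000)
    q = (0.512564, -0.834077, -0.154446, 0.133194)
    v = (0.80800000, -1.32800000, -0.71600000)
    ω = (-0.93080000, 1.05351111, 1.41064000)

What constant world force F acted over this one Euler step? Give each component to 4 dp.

Δv = v₁−v₀ = (0.20800000, -0.12800000, -0.01600000)
m·(v₁−v₀)/dt = (2.6000, -1.6000, -0.2000)

F = (2.6000, -1.6000, -0.2000)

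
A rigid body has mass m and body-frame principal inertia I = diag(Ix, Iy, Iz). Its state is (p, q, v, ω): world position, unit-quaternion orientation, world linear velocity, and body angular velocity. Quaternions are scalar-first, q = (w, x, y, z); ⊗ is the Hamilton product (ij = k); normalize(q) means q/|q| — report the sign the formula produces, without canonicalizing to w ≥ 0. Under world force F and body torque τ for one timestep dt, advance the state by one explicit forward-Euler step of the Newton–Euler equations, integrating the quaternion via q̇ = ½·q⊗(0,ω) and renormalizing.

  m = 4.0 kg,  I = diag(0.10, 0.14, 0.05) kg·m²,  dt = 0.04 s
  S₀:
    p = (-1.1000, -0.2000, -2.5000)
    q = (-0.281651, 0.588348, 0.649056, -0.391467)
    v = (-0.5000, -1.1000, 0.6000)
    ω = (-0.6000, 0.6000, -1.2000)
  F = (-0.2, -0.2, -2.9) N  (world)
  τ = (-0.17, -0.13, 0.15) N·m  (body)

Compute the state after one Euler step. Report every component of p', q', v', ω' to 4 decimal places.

p' = (-1.1200, -0.2440, -2.4760)
q' = (-0.2916, 0.5806, 0.6642, -0.3697)
v' = (-0.5020, -1.1020, 0.5710)
ω' = (-0.6939, 0.5526, -1.0685)

p' = p + v·dt = (-1.1200, -0.2440, -2.4760)
new velocity v' = (-0.5020, -1.1020, 0.5710)
ω×(Iω) gyroscopic = (0.0648, 0.0360, -0.0144)
angular accel α = (-2.3480, -1.1857, 3.2880)
ω + α·dt = (-0.6939, 0.5526, -1.0685)
Hamilton product q⊗(0,ω) = (-0.5061852, -0.3749964, 0.7719072, 1.0804236)
updated quaternion q' = (-0.2916, 0.5806, 0.6642, -0.3697)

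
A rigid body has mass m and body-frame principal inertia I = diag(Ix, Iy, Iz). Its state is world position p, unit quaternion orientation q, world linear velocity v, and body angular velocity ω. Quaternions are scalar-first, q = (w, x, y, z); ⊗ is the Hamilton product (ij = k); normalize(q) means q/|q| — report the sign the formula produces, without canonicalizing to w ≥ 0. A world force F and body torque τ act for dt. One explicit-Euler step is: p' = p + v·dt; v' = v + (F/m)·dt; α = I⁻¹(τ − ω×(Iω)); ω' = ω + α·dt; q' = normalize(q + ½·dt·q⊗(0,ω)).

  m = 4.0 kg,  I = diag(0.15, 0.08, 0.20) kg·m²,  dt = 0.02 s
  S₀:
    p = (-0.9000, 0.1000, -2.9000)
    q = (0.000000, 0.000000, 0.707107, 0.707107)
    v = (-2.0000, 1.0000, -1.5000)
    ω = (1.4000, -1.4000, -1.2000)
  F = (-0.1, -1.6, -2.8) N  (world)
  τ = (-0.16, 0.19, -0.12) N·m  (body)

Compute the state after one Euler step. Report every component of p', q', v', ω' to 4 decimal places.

ω×(Iω) gyroscopic = (0.2016, 0.0840, 0.1372)
angular accel α = (-2.4107, 1.3250, -1.2860)
ω + α·dt = (1.3518, -1.3735, -1.2257)
Hamilton product q⊗(0,ω) = (1.8384782, 0.1414214, 0.9899498, -0.9899498)
q + ½dt·q⊗(0,ω), renormalized = (0.0184, 0.0014, 0.7168, 0.6970)
a = (-0.0250, -0.4000, -0.7000)
new position p' = (-0.9400, 0.1200, -2.9300)
new velocity v' = (-2.0005, 0.9920, -1.5140)

p' = (-0.9400, 0.1200, -2.9300)
q' = (0.0184, 0.0014, 0.7168, 0.6970)
v' = (-2.0005, 0.9920, -1.5140)
ω' = (1.3518, -1.3735, -1.2257)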